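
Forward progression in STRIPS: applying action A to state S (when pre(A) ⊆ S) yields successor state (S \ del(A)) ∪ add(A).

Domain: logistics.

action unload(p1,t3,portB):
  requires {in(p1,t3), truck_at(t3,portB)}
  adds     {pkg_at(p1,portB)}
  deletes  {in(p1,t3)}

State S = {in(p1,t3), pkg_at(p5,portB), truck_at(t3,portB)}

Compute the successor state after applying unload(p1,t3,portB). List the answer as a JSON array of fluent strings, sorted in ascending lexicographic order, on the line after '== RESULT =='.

Compute (S \ del) ∪ add:
  pre ⊆ S: {in(p1,t3), truck_at(t3,portB)} ⊆ S  — applicable
  S \ del = {pkg_at(p5,portB), truck_at(t3,portB)}
  ∪ add   = {pkg_at(p1,portB), pkg_at(p5,portB), truck_at(t3,portB)}

== RESULT ==
["pkg_at(p1,portB)", "pkg_at(p5,portB)", "truck_at(t3,portB)"]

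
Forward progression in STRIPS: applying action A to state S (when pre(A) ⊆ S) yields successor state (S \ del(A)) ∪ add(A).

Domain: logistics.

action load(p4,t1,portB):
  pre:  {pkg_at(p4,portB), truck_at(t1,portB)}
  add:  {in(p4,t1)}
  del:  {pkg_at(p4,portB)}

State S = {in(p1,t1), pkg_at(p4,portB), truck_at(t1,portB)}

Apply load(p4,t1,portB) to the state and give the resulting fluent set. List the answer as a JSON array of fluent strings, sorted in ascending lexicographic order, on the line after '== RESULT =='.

Progress:
  pre ⊆ S: {pkg_at(p4,portB), truck_at(t1,portB)} ⊆ S  — applicable
  S \ del = {in(p1,t1), truck_at(t1,portB)}
  ∪ add   = {in(p1,t1), in(p4,t1), truck_at(t1,portB)}

== RESULT ==
["in(p1,t1)", "in(p4,t1)", "truck_at(t1,portB)"]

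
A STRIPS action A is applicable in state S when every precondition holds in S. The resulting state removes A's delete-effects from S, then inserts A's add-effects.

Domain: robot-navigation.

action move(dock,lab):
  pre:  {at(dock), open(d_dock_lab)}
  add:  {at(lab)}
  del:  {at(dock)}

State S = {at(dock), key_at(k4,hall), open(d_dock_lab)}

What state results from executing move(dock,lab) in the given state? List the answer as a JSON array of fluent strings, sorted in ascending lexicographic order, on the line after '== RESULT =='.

Progress:
  pre ⊆ S: {at(dock), open(d_dock_lab)} ⊆ S  — applicable
  S \ del = {key_at(k4,hall), open(d_dock_lab)}
  ∪ add   = {at(lab), key_at(k4,hall), open(d_dock_lab)}

== RESULT ==
["at(lab)", "key_at(k4,hall)", "open(d_dock_lab)"]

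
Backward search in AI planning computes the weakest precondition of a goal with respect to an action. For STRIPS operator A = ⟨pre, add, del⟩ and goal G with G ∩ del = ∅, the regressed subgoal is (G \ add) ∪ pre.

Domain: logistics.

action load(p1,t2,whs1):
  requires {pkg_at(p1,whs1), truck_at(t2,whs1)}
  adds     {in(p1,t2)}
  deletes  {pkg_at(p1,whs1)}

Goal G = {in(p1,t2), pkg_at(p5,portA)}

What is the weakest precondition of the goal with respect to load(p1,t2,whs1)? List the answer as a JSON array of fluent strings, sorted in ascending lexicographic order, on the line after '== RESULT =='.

Compute (G \ add) ∪ pre:
  G ∩ del = {}  (empty — regression defined)
  G \ add = {in(p1,t2), pkg_at(p5,portA)} \ {in(p1,t2)} = {pkg_at(p5,portA)}
  ∪ pre   = {pkg_at(p5,portA)} ∪ {pkg_at(p1,whs1), truck_at(t2,whs1)}
          = {pkg_at(p1,whs1), pkg_at(p5,portA), truck_at(t2,whs1)}

== RESULT ==
["pkg_at(p1,whs1)", "pkg_at(p5,portA)", "truck_at(t2,whs1)"]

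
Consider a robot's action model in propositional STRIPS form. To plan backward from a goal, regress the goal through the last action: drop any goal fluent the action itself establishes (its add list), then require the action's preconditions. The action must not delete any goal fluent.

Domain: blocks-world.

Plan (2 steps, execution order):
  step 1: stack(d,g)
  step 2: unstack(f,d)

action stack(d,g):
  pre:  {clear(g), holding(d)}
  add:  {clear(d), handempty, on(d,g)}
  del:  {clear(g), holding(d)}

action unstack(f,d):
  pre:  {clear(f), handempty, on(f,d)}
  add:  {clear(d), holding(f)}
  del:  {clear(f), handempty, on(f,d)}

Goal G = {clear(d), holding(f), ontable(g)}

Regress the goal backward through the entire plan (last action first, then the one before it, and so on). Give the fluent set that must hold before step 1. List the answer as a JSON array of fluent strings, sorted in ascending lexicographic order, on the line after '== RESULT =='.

Work backward from the goal:
  through step 2 (unstack(f,d)): drop {clear(d), holding(f)}, keep {ontable(g)}, require {clear(f), handempty, on(f,d)}
    → {clear(f), handempty, on(f,d), ontable(g)}
  through step 1 (stack(d,g)): drop {handempty}, keep {clear(f), on(f,d), ontable(g)}, require {clear(g), holding(d)}
    → {clear(f), clear(g), holding(d), on(f,d), ontable(g)}

== RESULT ==
["clear(f)", "clear(g)", "holding(d)", "on(f,d)", "ontable(g)"]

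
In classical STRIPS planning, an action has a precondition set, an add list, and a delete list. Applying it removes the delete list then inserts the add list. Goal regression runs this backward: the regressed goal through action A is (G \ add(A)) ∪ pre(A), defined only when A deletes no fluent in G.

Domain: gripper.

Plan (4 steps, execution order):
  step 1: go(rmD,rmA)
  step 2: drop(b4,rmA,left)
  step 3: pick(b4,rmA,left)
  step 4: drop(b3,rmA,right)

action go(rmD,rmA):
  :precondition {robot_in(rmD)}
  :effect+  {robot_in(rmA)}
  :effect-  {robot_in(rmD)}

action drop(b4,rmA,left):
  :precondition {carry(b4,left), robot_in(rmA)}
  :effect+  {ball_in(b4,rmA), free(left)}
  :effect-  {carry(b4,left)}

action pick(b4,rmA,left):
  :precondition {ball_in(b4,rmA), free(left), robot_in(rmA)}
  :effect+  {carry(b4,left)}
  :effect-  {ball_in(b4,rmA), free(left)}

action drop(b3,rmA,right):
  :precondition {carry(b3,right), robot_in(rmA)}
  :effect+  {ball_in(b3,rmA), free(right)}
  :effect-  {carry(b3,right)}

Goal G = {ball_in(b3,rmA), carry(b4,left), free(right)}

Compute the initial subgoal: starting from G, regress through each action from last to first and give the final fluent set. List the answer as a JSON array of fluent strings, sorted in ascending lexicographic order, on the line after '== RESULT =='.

Work backward from the goal:
  through step 4 (drop(b3,rmA,right)): drop {ball_in(b3,rmA), free(right)}, keep {carry(b4,left)}, require {carry(b3,right), robot_in(rmA)}
    → {carry(b3,right), carry(b4,left), robot_in(rmA)}
  through step 3 (pick(b4,rmA,left)): drop {carry(b4,left)}, keep {carry(b3,right), robot_in(rmA)}, require {ball_in(b4,rmA), free(left), robot_in(rmA)}
    → {ball_in(b4,rmA), carry(b3,right), free(left), robot_in(rmA)}
  through step 2 (drop(b4,rmA,left)): drop {ball_in(b4,rmA), free(left)}, keep {carry(b3,right), robot_in(rmA)}, require {carry(b4,left), robot_in(rmA)}
    → {carry(b3,right), carry(b4,left), robot_in(rmA)}
  through step 1 (go(rmD,rmA)): drop {robot_in(rmA)}, keep {carry(b3,right), carry(b4,left)}, require {robot_in(rmD)}
    → {carry(b3,right), carry(b4,left), robot_in(rmD)}

== RESULT ==
["carry(b3,right)", "carry(b4,left)", "robot_in(rmD)"]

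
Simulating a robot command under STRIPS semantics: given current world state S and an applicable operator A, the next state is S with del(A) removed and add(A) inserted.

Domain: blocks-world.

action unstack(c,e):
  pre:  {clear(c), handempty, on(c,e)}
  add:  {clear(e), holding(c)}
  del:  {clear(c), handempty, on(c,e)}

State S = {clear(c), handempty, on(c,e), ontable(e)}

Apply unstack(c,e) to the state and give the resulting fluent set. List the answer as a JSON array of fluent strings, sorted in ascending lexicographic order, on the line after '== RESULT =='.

Compute (S \ del) ∪ add:
  pre ⊆ S: {clear(c), handempty, on(c,e)} ⊆ S  — applicable
  S \ del = {ontable(e)}
  ∪ add   = {clear(e), holding(c), ontable(e)}

== RESULT ==
["clear(e)", "holding(c)", "ontable(e)"]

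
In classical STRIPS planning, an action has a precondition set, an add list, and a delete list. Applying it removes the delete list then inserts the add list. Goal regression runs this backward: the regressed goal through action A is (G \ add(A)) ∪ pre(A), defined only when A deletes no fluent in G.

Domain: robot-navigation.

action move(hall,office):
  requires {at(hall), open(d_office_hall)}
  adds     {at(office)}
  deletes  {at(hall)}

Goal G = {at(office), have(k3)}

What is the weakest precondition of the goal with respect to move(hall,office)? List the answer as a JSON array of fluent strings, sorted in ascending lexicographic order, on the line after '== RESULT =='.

Compute (G \ add) ∪ pre:
  G ∩ del = {}  (empty — regression defined)
  G \ add = {at(office), have(k3)} \ {at(office)} = {have(k3)}
  ∪ pre   = {have(k3)} ∪ {at(hall), open(d_office_hall)}
          = {at(hall), have(k3), open(d_office_hall)}

== RESULT ==
["at(hall)", "have(k3)", "open(d_office_hall)"]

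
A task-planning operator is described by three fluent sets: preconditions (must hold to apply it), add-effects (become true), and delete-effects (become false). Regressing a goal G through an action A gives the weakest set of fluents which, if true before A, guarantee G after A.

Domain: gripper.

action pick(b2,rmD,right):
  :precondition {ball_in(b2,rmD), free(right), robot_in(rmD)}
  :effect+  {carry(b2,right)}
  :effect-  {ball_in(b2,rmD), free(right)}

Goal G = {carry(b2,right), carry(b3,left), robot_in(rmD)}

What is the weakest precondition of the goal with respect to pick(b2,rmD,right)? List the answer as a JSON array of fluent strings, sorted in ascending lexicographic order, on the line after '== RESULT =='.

Regress:
  G ∩ del = {}  (empty — regression defined)
  G \ add = {carry(b2,right), carry(b3,left), robot_in(rmD)} \ {carry(b2,right)} = {carry(b3,left), robot_in(rmD)}
  ∪ pre   = {carry(b3,left), robot_in(rmD)} ∪ {ball_in(b2,rmD), free(right), robot_in(rmD)}
          = {ball_in(b2,rmD), carry(b3,left), free(right), robot_in(rmD)}

== RESULT ==
["ball_in(b2,rmD)", "carry(b3,left)", "free(right)", "robot_in(rmD)"]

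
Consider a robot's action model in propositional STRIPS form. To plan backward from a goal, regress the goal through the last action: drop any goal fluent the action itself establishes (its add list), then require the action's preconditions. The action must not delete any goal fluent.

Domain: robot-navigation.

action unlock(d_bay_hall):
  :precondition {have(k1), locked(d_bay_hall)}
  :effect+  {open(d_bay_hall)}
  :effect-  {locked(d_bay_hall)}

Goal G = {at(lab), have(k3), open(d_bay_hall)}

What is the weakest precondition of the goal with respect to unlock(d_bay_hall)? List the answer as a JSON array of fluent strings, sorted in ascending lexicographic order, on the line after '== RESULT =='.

Regress:
  G ∩ del = {}  (empty — regression defined)
  G \ add = {at(lab), have(k3), open(d_bay_hall)} \ {open(d_bay_hall)} = {at(lab), have(k3)}
  ∪ pre   = {at(lab), have(k3)} ∪ {have(k1), locked(d_bay_hall)}
          = {at(lab), have(k1), have(k3), locked(d_bay_hall)}

== RESULT ==
["at(lab)", "have(k1)", "have(k3)", "locked(d_bay_hall)"]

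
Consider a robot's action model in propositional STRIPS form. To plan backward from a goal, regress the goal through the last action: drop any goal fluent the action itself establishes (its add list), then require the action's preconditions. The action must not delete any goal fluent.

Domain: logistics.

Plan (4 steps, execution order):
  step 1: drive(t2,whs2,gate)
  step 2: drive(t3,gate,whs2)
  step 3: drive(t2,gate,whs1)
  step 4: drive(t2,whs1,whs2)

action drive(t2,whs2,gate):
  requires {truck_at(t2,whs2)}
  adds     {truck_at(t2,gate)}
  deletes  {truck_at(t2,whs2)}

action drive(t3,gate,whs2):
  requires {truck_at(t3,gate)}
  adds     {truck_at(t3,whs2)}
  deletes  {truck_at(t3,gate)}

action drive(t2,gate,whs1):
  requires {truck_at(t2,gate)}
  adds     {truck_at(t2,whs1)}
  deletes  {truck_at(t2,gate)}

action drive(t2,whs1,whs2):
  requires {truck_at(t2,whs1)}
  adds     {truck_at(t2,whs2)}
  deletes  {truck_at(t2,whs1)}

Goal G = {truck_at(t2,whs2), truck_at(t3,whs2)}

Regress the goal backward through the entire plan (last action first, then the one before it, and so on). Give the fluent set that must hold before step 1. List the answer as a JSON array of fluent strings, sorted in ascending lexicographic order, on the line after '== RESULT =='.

Work backward from the goal:
  through step 4 (drive(t2,whs1,whs2)): drop {truck_at(t2,whs2)}, keep {truck_at(t3,whs2)}, require {truck_at(t2,whs1)}
    → {truck_at(t2,whs1), truck_at(t3,whs2)}
  through step 3 (drive(t2,gate,whs1)): drop {truck_at(t2,whs1)}, keep {truck_at(t3,whs2)}, require {truck_at(t2,gate)}
    → {truck_at(t2,gate), truck_at(t3,whs2)}
  through step 2 (drive(t3,gate,whs2)): drop {truck_at(t3,whs2)}, keep {truck_at(t2,gate)}, require {truck_at(t3,gate)}
    → {truck_at(t2,gate), truck_at(t3,gate)}
  through step 1 (drive(t2,whs2,gate)): drop {truck_at(t2,gate)}, keep {truck_at(t3,gate)}, require {truck_at(t2,whs2)}
    → {truck_at(t2,whs2), truck_at(t3,gate)}

== RESULT ==
["truck_at(t2,whs2)", "truck_at(t3,gate)"]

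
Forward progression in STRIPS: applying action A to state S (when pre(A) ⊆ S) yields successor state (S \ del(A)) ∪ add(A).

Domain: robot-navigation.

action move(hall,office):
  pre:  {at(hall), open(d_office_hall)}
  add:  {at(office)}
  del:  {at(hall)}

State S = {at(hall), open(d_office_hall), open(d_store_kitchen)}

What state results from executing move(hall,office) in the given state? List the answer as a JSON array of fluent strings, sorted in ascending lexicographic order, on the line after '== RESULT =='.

Progress:
  pre ⊆ S: {at(hall), open(d_office_hall)} ⊆ S  — applicable
  S \ del = {open(d_office_hall), open(d_store_kitchen)}
  ∪ add   = {at(office), open(d_office_hall), open(d_store_kitchen)}

== RESULT ==
["at(office)", "open(d_office_hall)", "open(d_store_kitchen)"]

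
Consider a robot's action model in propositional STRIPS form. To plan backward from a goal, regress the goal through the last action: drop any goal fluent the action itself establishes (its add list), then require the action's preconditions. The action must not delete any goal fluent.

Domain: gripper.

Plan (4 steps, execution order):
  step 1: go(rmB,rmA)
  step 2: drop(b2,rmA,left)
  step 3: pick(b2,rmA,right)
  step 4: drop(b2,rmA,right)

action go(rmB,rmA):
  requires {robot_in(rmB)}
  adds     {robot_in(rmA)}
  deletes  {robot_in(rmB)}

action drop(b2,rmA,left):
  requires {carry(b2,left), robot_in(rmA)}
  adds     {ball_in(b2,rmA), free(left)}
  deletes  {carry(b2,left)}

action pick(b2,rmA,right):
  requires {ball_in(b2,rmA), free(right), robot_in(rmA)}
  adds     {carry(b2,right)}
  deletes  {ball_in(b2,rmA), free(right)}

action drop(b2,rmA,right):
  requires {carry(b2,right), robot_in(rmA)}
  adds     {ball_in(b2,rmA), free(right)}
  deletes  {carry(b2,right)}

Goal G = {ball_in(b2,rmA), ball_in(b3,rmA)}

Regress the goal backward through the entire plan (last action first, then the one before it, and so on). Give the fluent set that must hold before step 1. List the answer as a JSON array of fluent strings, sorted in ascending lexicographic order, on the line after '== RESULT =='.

Regress step by step:
  through step 4 (drop(b2,rmA,right)): drop {ball_in(b2,rmA)}, keep {ball_in(b3,rmA)}, require {carry(b2,right), robot_in(rmA)}
    → {ball_in(b3,rmA), carry(b2,right), robot_in(rmA)}
  through step 3 (pick(b2,rmA,right)): drop {carry(b2,right)}, keep {ball_in(b3,rmA), robot_in(rmA)}, require {ball_in(b2,rmA), free(right), robot_in(rmA)}
    → {ball_in(b2,rmA), ball_in(b3,rmA), free(right), robot_in(rmA)}
  through step 2 (drop(b2,rmA,left)): drop {ball_in(b2,rmA)}, keep {ball_in(b3,rmA), free(right), robot_in(rmA)}, require {carry(b2,left), robot_in(rmA)}
    → {ball_in(b3,rmA), carry(b2,left), free(right), robot_in(rmA)}
  through step 1 (go(rmB,rmA)): drop {robot_in(rmA)}, keep {ball_in(b3,rmA), carry(b2,left), free(right)}, require {robot_in(rmB)}
    → {ball_in(b3,rmA), carry(b2,left), free(right), robot_in(rmB)}

== RESULT ==
["ball_in(b3,rmA)", "carry(b2,left)", "free(right)", "robot_in(rmB)"]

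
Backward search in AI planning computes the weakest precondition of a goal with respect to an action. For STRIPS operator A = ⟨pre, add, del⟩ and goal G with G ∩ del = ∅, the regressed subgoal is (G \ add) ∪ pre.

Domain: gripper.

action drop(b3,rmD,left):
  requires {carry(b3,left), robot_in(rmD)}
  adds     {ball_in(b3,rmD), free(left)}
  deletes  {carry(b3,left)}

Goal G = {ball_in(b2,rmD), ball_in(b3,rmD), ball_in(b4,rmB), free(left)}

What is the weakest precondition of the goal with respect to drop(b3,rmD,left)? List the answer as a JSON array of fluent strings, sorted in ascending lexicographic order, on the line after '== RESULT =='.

Compute (G \ add) ∪ pre:
  G ∩ del = {}  (empty — regression defined)
  G \ add = {ball_in(b2,rmD), ball_in(b3,rmD), ball_in(b4,rmB), free(left)} \ {ball_in(b3,rmD), free(left)} = {ball_in(b2,rmD), ball_in(b4,rmB)}
  ∪ pre   = {ball_in(b2,rmD), ball_in(b4,rmB)} ∪ {carry(b3,left), robot_in(rmD)}
          = {ball_in(b2,rmD), ball_in(b4,rmB), carry(b3,left), robot_in(rmD)}

== RESULT ==
["ball_in(b2,rmD)", "ball_in(b4,rmB)", "carry(b3,left)", "robot_in(rmD)"]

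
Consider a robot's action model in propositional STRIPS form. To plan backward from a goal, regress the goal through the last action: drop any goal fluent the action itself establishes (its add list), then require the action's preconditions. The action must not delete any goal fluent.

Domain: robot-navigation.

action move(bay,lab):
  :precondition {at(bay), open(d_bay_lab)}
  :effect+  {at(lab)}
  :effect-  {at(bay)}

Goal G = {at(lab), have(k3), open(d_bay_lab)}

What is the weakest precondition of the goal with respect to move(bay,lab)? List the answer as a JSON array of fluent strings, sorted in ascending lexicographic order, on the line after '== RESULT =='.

Compute (G \ add) ∪ pre:
  G ∩ del = {}  (empty — regression defined)
  G \ add = {at(lab), have(k3), open(d_bay_lab)} \ {at(lab)} = {have(k3), open(d_bay_lab)}
  ∪ pre   = {have(k3), open(d_bay_lab)} ∪ {at(bay), open(d_bay_lab)}
          = {at(bay), have(k3), open(d_bay_lab)}

== RESULT ==
["at(bay)", "have(k3)", "open(d_bay_lab)"]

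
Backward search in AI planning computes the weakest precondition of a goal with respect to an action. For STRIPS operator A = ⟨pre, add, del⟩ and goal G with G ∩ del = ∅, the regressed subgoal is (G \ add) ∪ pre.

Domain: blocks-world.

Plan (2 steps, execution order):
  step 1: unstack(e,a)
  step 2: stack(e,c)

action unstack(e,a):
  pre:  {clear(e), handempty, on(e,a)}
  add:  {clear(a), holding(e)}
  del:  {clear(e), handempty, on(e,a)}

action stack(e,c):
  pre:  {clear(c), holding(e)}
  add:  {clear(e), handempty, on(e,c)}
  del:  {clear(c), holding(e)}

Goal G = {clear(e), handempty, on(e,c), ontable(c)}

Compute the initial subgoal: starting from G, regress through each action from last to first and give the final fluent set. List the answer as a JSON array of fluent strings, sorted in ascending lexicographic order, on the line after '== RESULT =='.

Regress step by step:
  through step 2 (stack(e,c)): drop {clear(e), handempty, on(e,c)}, keep {ontable(c)}, require {clear(c), holding(e)}
    → {clear(c), holding(e), ontable(c)}
  through step 1 (unstack(e,a)): drop {holding(e)}, keep {clear(c), ontable(c)}, require {clear(e), handempty, on(e,a)}
    → {clear(c), clear(e), handempty, on(e,a), ontable(c)}

== RESULT ==
["clear(c)", "clear(e)", "handempty", "on(e,a)", "ontable(c)"]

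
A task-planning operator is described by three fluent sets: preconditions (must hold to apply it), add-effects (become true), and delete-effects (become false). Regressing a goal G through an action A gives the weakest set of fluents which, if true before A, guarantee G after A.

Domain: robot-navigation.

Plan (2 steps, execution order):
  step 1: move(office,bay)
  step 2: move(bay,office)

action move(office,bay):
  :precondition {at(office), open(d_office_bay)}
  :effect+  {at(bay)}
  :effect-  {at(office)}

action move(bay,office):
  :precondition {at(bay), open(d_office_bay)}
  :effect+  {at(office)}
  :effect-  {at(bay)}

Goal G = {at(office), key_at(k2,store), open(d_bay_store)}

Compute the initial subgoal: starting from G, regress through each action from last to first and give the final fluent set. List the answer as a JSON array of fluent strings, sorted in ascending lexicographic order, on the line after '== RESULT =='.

Work backward from the goal:
  through step 2 (move(bay,office)): drop {at(office)}, keep {key_at(k2,store), open(d_bay_store)}, require {at(bay), open(d_office_bay)}
    → {at(bay), key_at(k2,store), open(d_bay_store), open(d_office_bay)}
  through step 1 (move(office,bay)): drop {at(bay)}, keep {key_at(k2,store), open(d_bay_store), open(d_office_bay)}, require {at(office), open(d_office_bay)}
    → {at(office), key_at(k2,store), open(d_bay_store), open(d_office_bay)}

== RESULT ==
["at(office)", "key_at(k2,store)", "open(d_bay_store)", "open(d_office_bay)"]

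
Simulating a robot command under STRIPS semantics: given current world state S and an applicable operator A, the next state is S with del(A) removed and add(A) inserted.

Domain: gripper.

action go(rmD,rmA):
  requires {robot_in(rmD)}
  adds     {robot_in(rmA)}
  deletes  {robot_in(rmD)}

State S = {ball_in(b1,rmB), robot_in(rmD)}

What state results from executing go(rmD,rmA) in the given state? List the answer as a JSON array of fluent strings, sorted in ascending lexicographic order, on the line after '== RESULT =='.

Compute (S \ del) ∪ add:
  pre ⊆ S: {robot_in(rmD)} ⊆ S  — applicable
  S \ del = {ball_in(b1,rmB)}
  ∪ add   = {ball_in(b1,rmB), robot_in(rmA)}

== RESULT ==
["ball_in(b1,rmB)", "robot_in(rmA)"]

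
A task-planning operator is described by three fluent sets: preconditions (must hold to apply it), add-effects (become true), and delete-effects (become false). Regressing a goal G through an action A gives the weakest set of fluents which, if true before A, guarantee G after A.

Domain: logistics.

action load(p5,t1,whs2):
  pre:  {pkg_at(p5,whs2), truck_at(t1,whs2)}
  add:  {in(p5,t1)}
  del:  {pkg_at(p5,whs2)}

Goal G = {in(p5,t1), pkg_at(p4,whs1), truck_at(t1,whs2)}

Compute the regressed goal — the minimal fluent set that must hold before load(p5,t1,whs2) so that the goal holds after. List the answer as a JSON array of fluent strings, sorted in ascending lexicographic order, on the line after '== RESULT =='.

Compute (G \ add) ∪ pre:
  G ∩ del = {}  (empty — regression defined)
  G \ add = {in(p5,t1), pkg_at(p4,whs1), truck_at(t1,whs2)} \ {in(p5,t1)} = {pkg_at(p4,whs1), truck_at(t1,whs2)}
  ∪ pre   = {pkg_at(p4,whs1), truck_at(t1,whs2)} ∪ {pkg_at(p5,whs2), truck_at(t1,whs2)}
          = {pkg_at(p4,whs1), pkg_at(p5,whs2), truck_at(t1,whs2)}

== RESULT ==
["pkg_at(p4,whs1)", "pkg_at(p5,whs2)", "truck_at(t1,whs2)"]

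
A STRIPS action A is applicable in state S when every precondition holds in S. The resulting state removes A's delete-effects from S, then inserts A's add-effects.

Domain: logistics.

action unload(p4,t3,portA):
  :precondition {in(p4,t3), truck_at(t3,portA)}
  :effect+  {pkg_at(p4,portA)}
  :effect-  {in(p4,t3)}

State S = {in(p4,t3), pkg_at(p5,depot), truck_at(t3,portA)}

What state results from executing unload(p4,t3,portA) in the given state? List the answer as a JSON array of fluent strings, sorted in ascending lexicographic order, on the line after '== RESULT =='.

Progress:
  pre ⊆ S: {in(p4,t3), truck_at(t3,portA)} ⊆ S  — applicable
  S \ del = {pkg_at(p5,depot), truck_at(t3,portA)}
  ∪ add   = {pkg_at(p4,portA), pkg_at(p5,depot), truck_at(t3,portA)}

== RESULT ==
["pkg_at(p4,portA)", "pkg_at(p5,depot)", "truck_at(t3,portA)"]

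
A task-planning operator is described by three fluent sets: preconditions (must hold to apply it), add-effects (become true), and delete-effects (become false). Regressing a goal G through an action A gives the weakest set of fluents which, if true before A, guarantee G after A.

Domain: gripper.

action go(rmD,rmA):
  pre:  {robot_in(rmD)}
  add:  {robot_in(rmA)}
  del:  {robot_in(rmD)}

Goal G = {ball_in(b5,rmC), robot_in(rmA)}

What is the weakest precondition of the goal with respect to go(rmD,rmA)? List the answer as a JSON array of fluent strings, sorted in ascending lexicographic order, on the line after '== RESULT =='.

Compute (G \ add) ∪ pre:
  G ∩ del = {}  (empty — regression defined)
  G \ add = {ball_in(b5,rmC), robot_in(rmA)} \ {robot_in(rmA)} = {ball_in(b5,rmC)}
  ∪ pre   = {ball_in(b5,rmC)} ∪ {robot_in(rmD)}
          = {ball_in(b5,rmC), robot_in(rmD)}

== RESULT ==
["ball_in(b5,rmC)", "robot_in(rmD)"]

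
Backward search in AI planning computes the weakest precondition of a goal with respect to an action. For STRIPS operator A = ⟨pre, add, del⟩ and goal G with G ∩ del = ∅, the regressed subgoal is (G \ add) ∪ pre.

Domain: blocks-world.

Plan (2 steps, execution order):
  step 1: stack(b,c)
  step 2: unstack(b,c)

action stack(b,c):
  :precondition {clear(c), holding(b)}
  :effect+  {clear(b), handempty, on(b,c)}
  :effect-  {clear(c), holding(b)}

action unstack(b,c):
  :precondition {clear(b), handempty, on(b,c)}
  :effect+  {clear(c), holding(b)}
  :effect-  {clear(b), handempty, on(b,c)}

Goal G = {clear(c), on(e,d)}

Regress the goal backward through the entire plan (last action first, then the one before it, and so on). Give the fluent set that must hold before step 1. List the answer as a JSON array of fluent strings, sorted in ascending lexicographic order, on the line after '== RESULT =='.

Work backward from the goal:
  through step 2 (unstack(b,c)): drop {clear(c)}, keep {on(e,d)}, require {clear(b), handempty, on(b,c)}
    → {clear(b), handempty, on(b,c), on(e,d)}
  through step 1 (stack(b,c)): drop {clear(b), handempty, on(b,c)}, keep {on(e,d)}, require {clear(c), holding(b)}
    → {clear(c), holding(b), on(e,d)}

== RESULT ==
["clear(c)", "holding(b)", "on(e,d)"]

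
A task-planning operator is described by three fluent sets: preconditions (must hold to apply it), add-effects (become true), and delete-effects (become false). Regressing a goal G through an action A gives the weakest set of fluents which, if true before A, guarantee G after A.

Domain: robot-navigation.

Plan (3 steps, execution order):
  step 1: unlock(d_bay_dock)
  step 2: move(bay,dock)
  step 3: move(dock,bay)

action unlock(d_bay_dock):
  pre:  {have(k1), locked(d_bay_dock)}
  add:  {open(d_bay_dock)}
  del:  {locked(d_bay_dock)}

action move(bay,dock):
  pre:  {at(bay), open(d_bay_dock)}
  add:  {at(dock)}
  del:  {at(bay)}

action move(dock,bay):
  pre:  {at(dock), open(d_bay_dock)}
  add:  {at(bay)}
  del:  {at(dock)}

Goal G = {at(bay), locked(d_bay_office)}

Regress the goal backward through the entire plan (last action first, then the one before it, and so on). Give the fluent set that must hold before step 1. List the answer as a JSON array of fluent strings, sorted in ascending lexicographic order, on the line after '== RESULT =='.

Regress step by step:
  through step 3 (move(dock,bay)): drop {at(bay)}, keep {locked(d_bay_office)}, require {at(dock), open(d_bay_dock)}
    → {at(dock), locked(d_bay_office), open(d_bay_dock)}
  through step 2 (move(bay,dock)): drop {at(dock)}, keep {locked(d_bay_office), open(d_bay_dock)}, require {at(bay), open(d_bay_dock)}
    → {at(bay), locked(d_bay_office), open(d_bay_dock)}
  through step 1 (unlock(d_bay_dock)): drop {open(d_bay_dock)}, keep {at(bay), locked(d_bay_office)}, require {have(k1), locked(d_bay_dock)}
    → {at(bay), have(k1), locked(d_bay_dock), locked(d_bay_office)}

== RESULT ==
["at(bay)", "have(k1)", "locked(d_bay_dock)", "locked(d_bay_office)"]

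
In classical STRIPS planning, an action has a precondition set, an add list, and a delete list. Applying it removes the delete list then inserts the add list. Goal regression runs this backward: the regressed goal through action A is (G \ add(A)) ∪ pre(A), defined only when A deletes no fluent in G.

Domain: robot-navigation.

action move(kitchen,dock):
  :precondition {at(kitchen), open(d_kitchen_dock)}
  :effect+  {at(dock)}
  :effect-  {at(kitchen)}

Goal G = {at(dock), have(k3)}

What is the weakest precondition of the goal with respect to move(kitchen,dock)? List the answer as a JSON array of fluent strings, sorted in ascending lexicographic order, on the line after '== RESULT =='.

Regress:
  G ∩ del = {}  (empty — regression defined)
  G \ add = {at(dock), have(k3)} \ {at(dock)} = {have(k3)}
  ∪ pre   = {have(k3)} ∪ {at(kitchen), open(d_kitchen_dock)}
          = {at(kitchen), have(k3), open(d_kitchen_dock)}

== RESULT ==
["at(kitchen)", "have(k3)", "open(d_kitchen_dock)"]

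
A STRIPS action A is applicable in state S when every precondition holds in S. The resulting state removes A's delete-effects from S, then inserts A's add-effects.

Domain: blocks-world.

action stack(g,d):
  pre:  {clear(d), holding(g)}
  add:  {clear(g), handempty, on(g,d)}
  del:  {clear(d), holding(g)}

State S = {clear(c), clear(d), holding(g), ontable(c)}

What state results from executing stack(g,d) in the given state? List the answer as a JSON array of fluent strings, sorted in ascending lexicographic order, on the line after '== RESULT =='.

Compute (S \ del) ∪ add:
  pre ⊆ S: {clear(d), holding(g)} ⊆ S  — applicable
  S \ del = {clear(c), ontable(c)}
  ∪ add   = {clear(c), clear(g), handempty, on(g,d), ontable(c)}

== RESULT ==
["clear(c)", "clear(g)", "handempty", "on(g,d)", "ontable(c)"]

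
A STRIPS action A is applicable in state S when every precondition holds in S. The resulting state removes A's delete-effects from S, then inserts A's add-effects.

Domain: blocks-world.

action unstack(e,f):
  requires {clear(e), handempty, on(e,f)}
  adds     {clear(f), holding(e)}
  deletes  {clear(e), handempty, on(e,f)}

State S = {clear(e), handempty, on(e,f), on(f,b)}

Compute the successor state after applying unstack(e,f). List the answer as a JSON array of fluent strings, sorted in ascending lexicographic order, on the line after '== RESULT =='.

Compute (S \ del) ∪ add:
  pre ⊆ S: {clear(e), handempty, on(e,f)} ⊆ S  — applicable
  S \ del = {on(f,b)}
  ∪ add   = {clear(f), holding(e), on(f,b)}

== RESULT ==
["clear(f)", "holding(e)", "on(f,b)"]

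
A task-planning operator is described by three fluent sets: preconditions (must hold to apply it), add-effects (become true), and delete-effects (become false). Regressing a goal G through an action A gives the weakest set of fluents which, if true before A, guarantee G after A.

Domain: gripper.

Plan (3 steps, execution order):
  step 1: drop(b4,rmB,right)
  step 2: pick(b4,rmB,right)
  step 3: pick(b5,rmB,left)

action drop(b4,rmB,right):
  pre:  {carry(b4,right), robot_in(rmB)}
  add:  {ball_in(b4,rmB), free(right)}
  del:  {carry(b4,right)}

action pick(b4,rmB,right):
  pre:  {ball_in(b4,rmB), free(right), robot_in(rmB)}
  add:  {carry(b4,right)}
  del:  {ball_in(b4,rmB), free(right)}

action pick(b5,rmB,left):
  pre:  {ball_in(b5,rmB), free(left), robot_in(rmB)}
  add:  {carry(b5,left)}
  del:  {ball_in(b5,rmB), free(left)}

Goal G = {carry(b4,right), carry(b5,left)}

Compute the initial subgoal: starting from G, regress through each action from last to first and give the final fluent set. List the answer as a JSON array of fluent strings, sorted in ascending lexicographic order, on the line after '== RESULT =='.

Work backward from the goal:
  through step 3 (pick(b5,rmB,left)): drop {carry(b5,left)}, keep {carry(b4,right)}, require {ball_in(b5,rmB), free(left), robot_in(rmB)}
    → {ball_in(b5,rmB), carry(b4,right), free(left), robot_in(rmB)}
  through step 2 (pick(b4,rmB,right)): drop {carry(b4,right)}, keep {ball_in(b5,rmB), free(left), robot_in(rmB)}, require {ball_in(b4,rmB), free(right), robot_in(rmB)}
    → {ball_in(b4,rmB), ball_in(b5,rmB), free(left), free(right), robot_in(rmB)}
  through step 1 (drop(b4,rmB,right)): drop {ball_in(b4,rmB), free(right)}, keep {ball_in(b5,rmB), free(left), robot_in(rmB)}, require {carry(b4,right), robot_in(rmB)}
    → {ball_in(b5,rmB), carry(b4,right), free(left), robot_in(rmB)}

== RESULT ==
["ball_in(b5,rmB)", "carry(b4,right)", "free(left)", "robot_in(rmB)"]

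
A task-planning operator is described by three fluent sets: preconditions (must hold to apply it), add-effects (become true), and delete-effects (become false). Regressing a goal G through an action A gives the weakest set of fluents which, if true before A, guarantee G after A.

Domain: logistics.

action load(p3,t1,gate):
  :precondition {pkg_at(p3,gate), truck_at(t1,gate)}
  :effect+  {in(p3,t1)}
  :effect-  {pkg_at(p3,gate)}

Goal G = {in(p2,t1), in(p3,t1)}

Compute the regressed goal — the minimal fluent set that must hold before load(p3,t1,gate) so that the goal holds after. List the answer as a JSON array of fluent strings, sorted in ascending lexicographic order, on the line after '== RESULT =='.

Compute (G \ add) ∪ pre:
  G ∩ del = {}  (empty — regression defined)
  G \ add = {in(p2,t1), in(p3,t1)} \ {in(p3,t1)} = {in(p2,t1)}
  ∪ pre   = {in(p2,t1)} ∪ {pkg_at(p3,gate), truck_at(t1,gate)}
          = {in(p2,t1), pkg_at(p3,gate), truck_at(t1,gate)}

== RESULT ==
["in(p2,t1)", "pkg_at(p3,gate)", "truck_at(t1,gate)"]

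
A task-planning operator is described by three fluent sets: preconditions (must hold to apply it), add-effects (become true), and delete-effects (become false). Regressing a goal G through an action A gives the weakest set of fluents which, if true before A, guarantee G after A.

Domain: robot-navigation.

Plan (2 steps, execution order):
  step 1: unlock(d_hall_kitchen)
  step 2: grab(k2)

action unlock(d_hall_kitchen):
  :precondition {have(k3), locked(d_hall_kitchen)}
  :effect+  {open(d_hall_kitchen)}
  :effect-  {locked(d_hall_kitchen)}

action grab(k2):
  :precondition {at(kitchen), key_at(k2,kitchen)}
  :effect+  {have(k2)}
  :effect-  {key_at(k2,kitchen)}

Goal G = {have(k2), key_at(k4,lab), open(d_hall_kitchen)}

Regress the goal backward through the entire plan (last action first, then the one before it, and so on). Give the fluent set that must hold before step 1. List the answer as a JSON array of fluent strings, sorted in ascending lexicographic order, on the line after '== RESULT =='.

Work backward from the goal:
  through step 2 (grab(k2)): drop {have(k2)}, keep {key_at(k4,lab), open(d_hall_kitchen)}, require {at(kitchen), key_at(k2,kitchen)}
    → {at(kitchen), key_at(k2,kitchen), key_at(k4,lab), open(d_hall_kitchen)}
  through step 1 (unlock(d_hall_kitchen)): drop {open(d_hall_kitchen)}, keep {at(kitchen), key_at(k2,kitchen), key_at(k4,lab)}, require {have(k3), locked(d_hall_kitchen)}
    → {at(kitchen), have(k3), key_at(k2,kitchen), key_at(k4,lab), locked(d_hall_kitchen)}

== RESULT ==
["at(kitchen)", "have(k3)", "key_at(k2,kitchen)", "key_at(k4,lab)", "locked(d_hall_kitchen)"]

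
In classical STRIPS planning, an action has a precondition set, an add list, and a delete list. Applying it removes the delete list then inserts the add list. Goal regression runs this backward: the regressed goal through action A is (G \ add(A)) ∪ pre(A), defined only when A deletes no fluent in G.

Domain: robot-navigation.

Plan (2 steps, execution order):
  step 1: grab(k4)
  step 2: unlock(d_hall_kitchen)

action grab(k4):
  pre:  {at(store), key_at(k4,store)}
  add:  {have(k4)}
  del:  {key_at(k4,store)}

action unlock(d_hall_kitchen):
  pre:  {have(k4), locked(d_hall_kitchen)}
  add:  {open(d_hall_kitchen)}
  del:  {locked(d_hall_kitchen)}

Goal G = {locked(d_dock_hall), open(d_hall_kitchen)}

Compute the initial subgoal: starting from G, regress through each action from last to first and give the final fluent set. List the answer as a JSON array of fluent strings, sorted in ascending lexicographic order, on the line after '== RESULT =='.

Regress step by step:
  through step 2 (unlock(d_hall_kitchen)): drop {open(d_hall_kitchen)}, keep {locked(d_dock_hall)}, require {have(k4), locked(d_hall_kitchen)}
    → {have(k4), locked(d_dock_hall), locked(d_hall_kitchen)}
  through step 1 (grab(k4)): drop {have(k4)}, keep {locked(d_dock_hall), locked(d_hall_kitchen)}, require {at(store), key_at(k4,store)}
    → {at(store), key_at(k4,store), locked(d_dock_hall), locked(d_hall_kitchen)}

== RESULT ==
["at(store)", "key_at(k4,store)", "locked(d_dock_hall)", "locked(d_hall_kitchen)"]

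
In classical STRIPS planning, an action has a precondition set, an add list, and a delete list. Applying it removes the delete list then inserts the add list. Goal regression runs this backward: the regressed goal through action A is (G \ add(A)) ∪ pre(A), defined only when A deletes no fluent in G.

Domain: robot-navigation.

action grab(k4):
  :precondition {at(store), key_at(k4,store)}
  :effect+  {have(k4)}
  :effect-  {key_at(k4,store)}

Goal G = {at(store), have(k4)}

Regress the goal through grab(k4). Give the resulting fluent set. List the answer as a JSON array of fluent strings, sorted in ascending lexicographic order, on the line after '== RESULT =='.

Compute (G \ add) ∪ pre:
  G ∩ del = {}  (empty — regression defined)
  G \ add = {at(store), have(k4)} \ {have(k4)} = {at(store)}
  ∪ pre   = {at(store)} ∪ {at(store), key_at(k4,store)}
          = {at(store), key_at(k4,store)}

== RESULT ==
["at(store)", "key_at(k4,store)"]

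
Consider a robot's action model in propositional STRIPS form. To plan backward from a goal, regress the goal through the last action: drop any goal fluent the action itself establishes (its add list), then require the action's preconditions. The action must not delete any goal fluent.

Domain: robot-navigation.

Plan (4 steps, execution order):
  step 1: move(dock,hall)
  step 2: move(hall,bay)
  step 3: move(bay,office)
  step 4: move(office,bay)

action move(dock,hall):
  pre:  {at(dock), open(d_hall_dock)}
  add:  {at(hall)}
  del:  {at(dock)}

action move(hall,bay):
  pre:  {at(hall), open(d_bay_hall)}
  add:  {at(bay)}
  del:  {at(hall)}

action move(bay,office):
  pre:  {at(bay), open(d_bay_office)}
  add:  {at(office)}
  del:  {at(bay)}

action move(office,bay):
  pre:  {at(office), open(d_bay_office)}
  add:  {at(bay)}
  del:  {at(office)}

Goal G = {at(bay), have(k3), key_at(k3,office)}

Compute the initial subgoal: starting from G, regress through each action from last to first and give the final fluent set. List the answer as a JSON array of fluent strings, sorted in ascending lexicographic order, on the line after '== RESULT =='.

Work backward from the goal:
  through step 4 (move(office,bay)): drop {at(bay)}, keep {have(k3), key_at(k3,office)}, require {at(office), open(d_bay_office)}
    → {at(office), have(k3), key_at(k3,office), open(d_bay_office)}
  through step 3 (move(bay,office)): drop {at(office)}, keep {have(k3), key_at(k3,office), open(d_bay_office)}, require {at(bay), open(d_bay_office)}
    → {at(bay), have(k3), key_at(k3,office), open(d_bay_office)}
  through step 2 (move(hall,bay)): drop {at(bay)}, keep {have(k3), key_at(k3,office), open(d_bay_office)}, require {at(hall), open(d_bay_hall)}
    → {at(hall), have(k3), key_at(k3,office), open(d_bay_hall), open(d_bay_office)}
  through step 1 (move(dock,hall)): drop {at(hall)}, keep {have(k3), key_at(k3,office), open(d_bay_hall), open(d_bay_office)}, require {at(dock), open(d_hall_dock)}
    → {at(dock), have(k3), key_at(k3,office), open(d_bay_hall), open(d_bay_office), open(d_hall_dock)}

== RESULT ==
["at(dock)", "have(k3)", "key_at(k3,office)", "open(d_bay_hall)", "open(d_bay_office)", "open(d_hall_dock)"]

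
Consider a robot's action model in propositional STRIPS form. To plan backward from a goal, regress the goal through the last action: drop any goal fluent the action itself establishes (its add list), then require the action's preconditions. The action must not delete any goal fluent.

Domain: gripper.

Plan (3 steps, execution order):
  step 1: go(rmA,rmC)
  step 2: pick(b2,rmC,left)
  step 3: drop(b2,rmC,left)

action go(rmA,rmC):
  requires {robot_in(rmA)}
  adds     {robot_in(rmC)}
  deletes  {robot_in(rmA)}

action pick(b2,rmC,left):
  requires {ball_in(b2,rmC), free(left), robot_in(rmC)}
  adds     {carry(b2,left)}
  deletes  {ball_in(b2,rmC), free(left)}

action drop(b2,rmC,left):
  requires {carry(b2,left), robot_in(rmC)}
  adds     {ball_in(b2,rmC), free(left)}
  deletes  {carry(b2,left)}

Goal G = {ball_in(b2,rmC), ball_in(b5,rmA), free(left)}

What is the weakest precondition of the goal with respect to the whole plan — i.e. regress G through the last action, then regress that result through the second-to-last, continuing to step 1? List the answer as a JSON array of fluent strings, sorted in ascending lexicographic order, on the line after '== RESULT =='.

Work backward from the goal:
  through step 3 (drop(b2,rmC,left)): drop {ball_in(b2,rmC), free(left)}, keep {ball_in(b5,rmA)}, require {carry(b2,left), robot_in(rmC)}
    → {ball_in(b5,rmA), carry(b2,left), robot_in(rmC)}
  through step 2 (pick(b2,rmC,left)): drop {carry(b2,left)}, keep {ball_in(b5,rmA), robot_in(rmC)}, require {ball_in(b2,rmC), free(left), robot_in(rmC)}
    → {ball_in(b2,rmC), ball_in(b5,rmA), free(left), robot_in(rmC)}
  through step 1 (go(rmA,rmC)): drop {robot_in(rmC)}, keep {ball_in(b2,rmC), ball_in(b5,rmA), free(left)}, require {robot_in(rmA)}
    → {ball_in(b2,rmC), ball_in(b5,rmA), free(left), robot_in(rmA)}

== RESULT ==
["ball_in(b2,rmC)", "ball_in(b5,rmA)", "free(left)", "robot_in(rmA)"]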